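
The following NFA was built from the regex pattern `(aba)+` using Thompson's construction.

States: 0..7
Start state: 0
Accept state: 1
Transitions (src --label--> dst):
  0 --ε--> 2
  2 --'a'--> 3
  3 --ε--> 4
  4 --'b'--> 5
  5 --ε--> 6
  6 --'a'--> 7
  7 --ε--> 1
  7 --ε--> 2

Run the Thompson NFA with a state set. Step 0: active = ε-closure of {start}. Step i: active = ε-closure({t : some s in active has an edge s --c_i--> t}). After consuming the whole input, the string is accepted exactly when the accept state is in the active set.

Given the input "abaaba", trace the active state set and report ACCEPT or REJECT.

Answer: ACCEPT

Steps:
start: ε-closure({0}) = {0,2}
'a' @ 1: {3,4}
'b' @ 2: {5,6}
'a' @ 3: {1,2,7}  ✓accept
'a' @ 4: {3,4}
'b' @ 5: {5,6}
'a' @ 6: {1,2,7}  ✓accept
after full input: {1,2,7}  (accept=1 in)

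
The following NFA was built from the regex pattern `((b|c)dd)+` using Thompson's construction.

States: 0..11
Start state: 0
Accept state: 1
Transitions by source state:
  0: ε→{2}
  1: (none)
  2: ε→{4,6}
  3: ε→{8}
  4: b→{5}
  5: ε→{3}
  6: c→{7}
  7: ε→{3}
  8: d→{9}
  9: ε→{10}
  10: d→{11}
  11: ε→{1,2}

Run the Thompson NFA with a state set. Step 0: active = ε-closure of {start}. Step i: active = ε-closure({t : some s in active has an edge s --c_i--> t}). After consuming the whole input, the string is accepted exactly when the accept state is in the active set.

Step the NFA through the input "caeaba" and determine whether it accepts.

S₀ = ε-closure({0}) = {0,2,4,6}
'c' @ 1: {3,7,8}
'a' @ 2: {}  — state set empty
rest 'eaba' ignored (set empty)
end set {} — state 1 not in

Answer: REJECT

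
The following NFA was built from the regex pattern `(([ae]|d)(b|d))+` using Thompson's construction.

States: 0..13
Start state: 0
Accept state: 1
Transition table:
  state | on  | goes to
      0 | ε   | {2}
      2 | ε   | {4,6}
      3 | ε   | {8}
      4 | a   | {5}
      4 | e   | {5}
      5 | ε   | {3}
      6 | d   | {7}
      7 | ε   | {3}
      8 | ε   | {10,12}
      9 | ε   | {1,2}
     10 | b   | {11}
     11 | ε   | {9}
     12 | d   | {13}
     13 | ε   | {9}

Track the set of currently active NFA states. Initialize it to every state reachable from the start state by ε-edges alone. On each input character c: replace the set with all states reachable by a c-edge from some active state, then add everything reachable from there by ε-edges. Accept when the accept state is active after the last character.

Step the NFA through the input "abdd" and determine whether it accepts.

Answer: ACCEPT

Derivation:
initial (ε-close {0}): {0,2,4,6}
'a' @ 1: {3,5,8,10,12}
'b' @ 2: {1,2,4,6,9,11}  ✓accept
'd' @ 3: {3,7,8,10,12}
'd' @ 4: {1,2,4,6,9,13}  ✓accept
final: {1,2,4,6,9,13}; accept 1 in set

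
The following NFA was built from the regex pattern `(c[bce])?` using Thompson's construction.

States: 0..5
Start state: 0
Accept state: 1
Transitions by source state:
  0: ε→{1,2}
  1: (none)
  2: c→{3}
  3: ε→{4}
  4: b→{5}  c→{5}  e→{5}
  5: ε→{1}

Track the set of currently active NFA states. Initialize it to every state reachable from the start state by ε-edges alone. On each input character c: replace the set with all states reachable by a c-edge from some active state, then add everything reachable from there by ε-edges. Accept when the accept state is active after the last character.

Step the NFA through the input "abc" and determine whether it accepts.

Answer: REJECT

Derivation:
S₀ = ε-closure({0}) = {0,1,2}
'a' @ 1: {}  — dead — no transitions
rest 'bc' ignored (set empty)
final: {}; accept 1 not in set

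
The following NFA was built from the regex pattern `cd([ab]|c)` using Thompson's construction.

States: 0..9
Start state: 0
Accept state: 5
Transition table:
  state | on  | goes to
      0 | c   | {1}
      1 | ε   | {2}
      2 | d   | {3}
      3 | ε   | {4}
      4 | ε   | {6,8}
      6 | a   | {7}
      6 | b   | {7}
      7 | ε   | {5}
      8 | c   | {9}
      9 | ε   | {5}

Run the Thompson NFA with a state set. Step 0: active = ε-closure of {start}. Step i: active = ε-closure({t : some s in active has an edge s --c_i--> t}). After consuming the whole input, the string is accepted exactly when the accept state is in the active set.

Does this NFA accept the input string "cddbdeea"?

start: ε-closure({0}) = {0}
'c' @ 1: {1,2}
'd' @ 2: {3,4,6,8}
'd' @ 3: {}  — state set empty
rest 'bdeea' ignored (set empty)
end set {} — state 5 not in

Answer: REJECT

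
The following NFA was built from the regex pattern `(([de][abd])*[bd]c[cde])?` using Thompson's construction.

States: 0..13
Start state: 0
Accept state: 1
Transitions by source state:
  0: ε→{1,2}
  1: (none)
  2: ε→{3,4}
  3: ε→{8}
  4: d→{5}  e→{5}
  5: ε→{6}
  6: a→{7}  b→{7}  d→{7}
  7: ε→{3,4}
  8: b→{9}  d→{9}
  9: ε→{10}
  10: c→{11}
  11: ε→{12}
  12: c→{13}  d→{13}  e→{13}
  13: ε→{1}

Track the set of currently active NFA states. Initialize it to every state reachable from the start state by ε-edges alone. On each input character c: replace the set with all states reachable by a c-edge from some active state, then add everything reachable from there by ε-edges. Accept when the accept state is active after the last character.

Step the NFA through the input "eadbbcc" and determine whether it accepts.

initial (ε-close {0}): {0,1,2,3,4,8}
'e' @ 1: {5,6}
'a' @ 2: {3,4,7,8}
'd' @ 3: {5,6,9,10}
'b' @ 4: {3,4,7,8}
'b' @ 5: {9,10}
'c' @ 6: {11,12}
'c' @ 7: {1,13}  [accepting]
after full input: {1,13}  (accept=1 in)

Answer: ACCEPT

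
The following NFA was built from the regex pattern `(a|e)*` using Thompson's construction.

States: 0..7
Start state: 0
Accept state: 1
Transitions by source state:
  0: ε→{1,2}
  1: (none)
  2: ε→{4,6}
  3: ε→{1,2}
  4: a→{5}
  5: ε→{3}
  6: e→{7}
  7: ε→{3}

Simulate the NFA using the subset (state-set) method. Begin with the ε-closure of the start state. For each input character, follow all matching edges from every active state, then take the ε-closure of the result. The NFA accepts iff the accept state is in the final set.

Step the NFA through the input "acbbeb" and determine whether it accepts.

start: ε-closure({0}) = {0,1,2,4,6}
'a' @ 1: {1,2,3,4,5,6}  ✓accept
'c' @ 2: {}  — dead — no transitions
rest 'bbeb' ignored (set empty)
final: {}; accept 1 not in set

Answer: REJECT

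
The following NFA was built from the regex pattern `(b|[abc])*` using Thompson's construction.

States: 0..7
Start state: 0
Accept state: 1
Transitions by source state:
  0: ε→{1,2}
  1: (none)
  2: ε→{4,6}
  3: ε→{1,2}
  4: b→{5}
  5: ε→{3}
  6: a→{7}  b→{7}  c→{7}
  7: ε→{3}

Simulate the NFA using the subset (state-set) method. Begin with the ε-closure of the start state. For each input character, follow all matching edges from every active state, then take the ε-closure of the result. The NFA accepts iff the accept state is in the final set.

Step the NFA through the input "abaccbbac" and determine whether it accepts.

Answer: ACCEPT

Trace:
initial (ε-close {0}): {0,1,2,4,6}
'a' @ 1: {1,2,3,4,6,7}  [accepting]
'b' @ 2: {1,2,3,4,5,6,7}  [accepting]
'a' @ 3: {1,2,3,4,6,7}  [accepting]
'c' @ 4: {1,2,3,4,6,7}  [accepting]
'c' @ 5: {1,2,3,4,6,7}  [accepting]
'b' @ 6: {1,2,3,4,5,6,7}  [accepting]
'b' @ 7: {1,2,3,4,5,6,7}  [accepting]
'a' @ 8: {1,2,3,4,6,7}  [accepting]
'c' @ 9: {1,2,3,4,6,7}  [accepting]
after full input: {1,2,3,4,6,7}  (accept=1 in)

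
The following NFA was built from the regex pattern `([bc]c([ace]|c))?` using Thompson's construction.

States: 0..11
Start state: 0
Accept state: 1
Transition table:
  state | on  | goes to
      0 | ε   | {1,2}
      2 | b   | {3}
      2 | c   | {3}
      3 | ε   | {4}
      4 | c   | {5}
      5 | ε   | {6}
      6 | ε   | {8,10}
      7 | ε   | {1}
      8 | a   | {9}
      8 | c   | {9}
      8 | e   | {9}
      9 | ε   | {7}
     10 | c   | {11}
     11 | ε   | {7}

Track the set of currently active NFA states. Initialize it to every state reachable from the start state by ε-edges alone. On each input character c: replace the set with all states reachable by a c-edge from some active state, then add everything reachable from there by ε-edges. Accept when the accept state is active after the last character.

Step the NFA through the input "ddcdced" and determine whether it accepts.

S₀ = ε-closure({0}) = {0,1,2}
'd' @ 1: {}  — dead — no transitions
rest 'dcdced' ignored (set empty)
end set {} — state 1 not in

Answer: REJECT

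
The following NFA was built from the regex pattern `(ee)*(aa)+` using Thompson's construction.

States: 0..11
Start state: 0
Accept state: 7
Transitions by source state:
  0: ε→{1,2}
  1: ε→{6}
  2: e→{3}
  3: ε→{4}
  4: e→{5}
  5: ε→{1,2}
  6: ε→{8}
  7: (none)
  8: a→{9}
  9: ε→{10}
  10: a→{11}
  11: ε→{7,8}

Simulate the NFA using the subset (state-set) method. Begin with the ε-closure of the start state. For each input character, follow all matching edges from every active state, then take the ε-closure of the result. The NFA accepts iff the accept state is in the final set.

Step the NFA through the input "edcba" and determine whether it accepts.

Answer: REJECT

Trace:
S₀ = ε-closure({0}) = {0,1,2,6,8}
'e' @ 1: {3,4}
'd' @ 2: {}  — no active states
rest 'cba' ignored (set empty)
final: {}; accept 7 not in set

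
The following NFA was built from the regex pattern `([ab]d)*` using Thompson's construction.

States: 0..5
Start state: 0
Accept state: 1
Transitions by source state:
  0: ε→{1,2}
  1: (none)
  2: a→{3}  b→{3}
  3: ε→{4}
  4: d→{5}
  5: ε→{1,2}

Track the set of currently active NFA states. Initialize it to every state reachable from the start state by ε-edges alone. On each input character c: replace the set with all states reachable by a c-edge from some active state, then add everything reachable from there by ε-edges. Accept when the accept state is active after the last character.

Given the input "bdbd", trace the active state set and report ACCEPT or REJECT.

Answer: ACCEPT

Trace:
S₀ = ε-closure({0}) = {0,1,2}
'b' @ 1: {3,4}
'd' @ 2: {1,2,5}  ✓accept
'b' @ 3: {3,4}
'd' @ 4: {1,2,5}  ✓accept
final: {1,2,5}; accept 1 in set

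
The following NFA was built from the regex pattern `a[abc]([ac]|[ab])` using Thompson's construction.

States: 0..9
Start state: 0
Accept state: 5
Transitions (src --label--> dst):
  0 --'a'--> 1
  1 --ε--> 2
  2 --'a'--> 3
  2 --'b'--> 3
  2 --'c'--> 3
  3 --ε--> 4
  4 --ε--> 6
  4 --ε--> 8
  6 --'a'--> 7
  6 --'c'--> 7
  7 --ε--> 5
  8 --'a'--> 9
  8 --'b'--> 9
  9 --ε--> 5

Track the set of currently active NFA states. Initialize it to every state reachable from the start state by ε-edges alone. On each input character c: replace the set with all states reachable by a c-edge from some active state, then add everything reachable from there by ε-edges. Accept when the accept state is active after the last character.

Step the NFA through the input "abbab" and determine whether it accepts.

Answer: REJECT

Trace:
S₀ = ε-closure({0}) = {0}
'a' @ 1: {1,2}
'b' @ 2: {3,4,6,8}
'b' @ 3: {5,9}  (accept∈set)
'a' @ 4: {}  — no active states
rest 'b' ignored (set empty)
final: {}; accept 5 not in set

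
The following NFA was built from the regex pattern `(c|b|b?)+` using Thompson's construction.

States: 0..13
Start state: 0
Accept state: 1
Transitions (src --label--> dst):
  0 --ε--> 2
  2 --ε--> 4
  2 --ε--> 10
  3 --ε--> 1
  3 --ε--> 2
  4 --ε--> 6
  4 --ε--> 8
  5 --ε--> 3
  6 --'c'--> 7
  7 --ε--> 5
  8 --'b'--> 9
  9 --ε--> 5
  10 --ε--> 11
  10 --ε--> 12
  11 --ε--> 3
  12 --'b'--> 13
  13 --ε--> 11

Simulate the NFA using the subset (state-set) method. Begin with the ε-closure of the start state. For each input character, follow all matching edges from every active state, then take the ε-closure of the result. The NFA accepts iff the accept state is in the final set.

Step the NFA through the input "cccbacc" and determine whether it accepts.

Answer: REJECT

Trace:
start: ε-closure({0}) = {0,1,2,3,4,6,8,10,11,12}
'c' @ 1: {1,2,3,4,5,6,7,8,10,11,12}  [accepting]
'c' @ 2: {1,2,3,4,5,6,7,8,10,11,12}  [accepting]
'c' @ 3: {1,2,3,4,5,6,7,8,10,11,12}  [accepting]
'b' @ 4: {1,2,3,4,5,6,8,9,10,11,12,13}  [accepting]
'a' @ 5: {}  — state set empty
rest 'cc' ignored (set empty)
end set {} — state 1 not in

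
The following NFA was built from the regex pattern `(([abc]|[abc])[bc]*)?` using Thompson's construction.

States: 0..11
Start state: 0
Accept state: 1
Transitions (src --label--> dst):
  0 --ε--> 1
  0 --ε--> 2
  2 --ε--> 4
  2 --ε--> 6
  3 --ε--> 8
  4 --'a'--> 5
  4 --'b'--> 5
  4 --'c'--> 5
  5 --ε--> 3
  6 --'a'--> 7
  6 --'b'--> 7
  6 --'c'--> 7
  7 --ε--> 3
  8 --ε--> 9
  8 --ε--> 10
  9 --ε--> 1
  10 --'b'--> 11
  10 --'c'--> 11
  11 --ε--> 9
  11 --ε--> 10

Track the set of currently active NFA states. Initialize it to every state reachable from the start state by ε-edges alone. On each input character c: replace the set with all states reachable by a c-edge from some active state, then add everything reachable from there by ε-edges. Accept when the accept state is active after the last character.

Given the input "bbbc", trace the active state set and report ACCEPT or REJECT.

Answer: ACCEPT

Trace:
start: ε-closure({0}) = {0,1,2,4,6}
'b' @ 1: {1,3,5,7,8,9,10}  (accept∈set)
'b' @ 2: {1,9,10,11}  (accept∈set)
'b' @ 3: {1,9,10,11}  (accept∈set)
'c' @ 4: {1,9,10,11}  (accept∈set)
end set {1,9,10,11} — state 1 in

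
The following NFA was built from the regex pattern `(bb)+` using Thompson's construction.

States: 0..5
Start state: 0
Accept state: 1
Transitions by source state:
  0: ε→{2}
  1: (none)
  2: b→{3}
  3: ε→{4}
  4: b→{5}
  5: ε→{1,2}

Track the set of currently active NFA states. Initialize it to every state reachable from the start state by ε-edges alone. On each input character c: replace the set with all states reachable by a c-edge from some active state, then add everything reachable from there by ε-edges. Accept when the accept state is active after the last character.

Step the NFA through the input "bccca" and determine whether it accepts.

S₀ = ε-closure({0}) = {0,2}
'b' @ 1: {3,4}
'c' @ 2: {}  — no active states
rest 'cca' ignored (set empty)
after full input: {}  (accept=1 not in)

Answer: REJECT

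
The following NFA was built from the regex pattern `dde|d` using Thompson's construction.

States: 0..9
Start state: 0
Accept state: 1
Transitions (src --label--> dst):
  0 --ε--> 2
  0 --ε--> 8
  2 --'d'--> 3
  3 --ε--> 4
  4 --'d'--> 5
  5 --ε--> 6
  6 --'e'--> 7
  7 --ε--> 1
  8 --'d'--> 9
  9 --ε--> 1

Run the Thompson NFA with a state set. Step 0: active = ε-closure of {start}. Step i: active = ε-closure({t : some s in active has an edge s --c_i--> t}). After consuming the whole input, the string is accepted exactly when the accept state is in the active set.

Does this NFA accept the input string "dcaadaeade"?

Answer: REJECT

Derivation:
initial (ε-close {0}): {0,2,8}
'd' @ 1: {1,3,4,9}  ✓accept
'c' @ 2: {}  — state set empty
rest 'aadaeade' ignored (set empty)
after full input: {}  (accept=1 not in)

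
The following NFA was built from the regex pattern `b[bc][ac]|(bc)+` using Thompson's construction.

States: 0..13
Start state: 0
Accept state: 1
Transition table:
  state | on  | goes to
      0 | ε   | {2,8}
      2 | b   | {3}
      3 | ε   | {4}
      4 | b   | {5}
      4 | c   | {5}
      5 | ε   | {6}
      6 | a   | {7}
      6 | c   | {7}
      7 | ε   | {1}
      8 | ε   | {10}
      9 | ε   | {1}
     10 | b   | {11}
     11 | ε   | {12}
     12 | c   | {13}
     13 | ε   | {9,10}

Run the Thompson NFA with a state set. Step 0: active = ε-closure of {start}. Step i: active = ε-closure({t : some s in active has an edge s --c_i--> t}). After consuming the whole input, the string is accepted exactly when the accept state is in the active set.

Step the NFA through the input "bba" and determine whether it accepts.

Answer: ACCEPT

Derivation:
S₀ = ε-closure({0}) = {0,2,8,10}
'b' @ 1: {3,4,11,12}
'b' @ 2: {5,6}
'a' @ 3: {1,7}  (accept∈set)
after full input: {1,7}  (accept=1 in)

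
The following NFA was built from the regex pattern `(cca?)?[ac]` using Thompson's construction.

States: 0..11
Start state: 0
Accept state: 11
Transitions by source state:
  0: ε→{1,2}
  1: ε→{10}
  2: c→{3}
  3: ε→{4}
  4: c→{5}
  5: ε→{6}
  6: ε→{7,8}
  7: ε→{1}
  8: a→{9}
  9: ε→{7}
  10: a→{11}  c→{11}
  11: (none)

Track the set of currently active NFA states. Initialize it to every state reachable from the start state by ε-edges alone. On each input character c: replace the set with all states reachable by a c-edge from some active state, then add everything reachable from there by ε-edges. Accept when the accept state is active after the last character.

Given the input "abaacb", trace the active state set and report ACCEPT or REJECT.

Answer: REJECT

Trace:
initial (ε-close {0}): {0,1,2,10}
'a' @ 1: {11}  ✓accept
'b' @ 2: {}  — no active states
rest 'aacb' ignored (set empty)
after full input: {}  (accept=11 not in)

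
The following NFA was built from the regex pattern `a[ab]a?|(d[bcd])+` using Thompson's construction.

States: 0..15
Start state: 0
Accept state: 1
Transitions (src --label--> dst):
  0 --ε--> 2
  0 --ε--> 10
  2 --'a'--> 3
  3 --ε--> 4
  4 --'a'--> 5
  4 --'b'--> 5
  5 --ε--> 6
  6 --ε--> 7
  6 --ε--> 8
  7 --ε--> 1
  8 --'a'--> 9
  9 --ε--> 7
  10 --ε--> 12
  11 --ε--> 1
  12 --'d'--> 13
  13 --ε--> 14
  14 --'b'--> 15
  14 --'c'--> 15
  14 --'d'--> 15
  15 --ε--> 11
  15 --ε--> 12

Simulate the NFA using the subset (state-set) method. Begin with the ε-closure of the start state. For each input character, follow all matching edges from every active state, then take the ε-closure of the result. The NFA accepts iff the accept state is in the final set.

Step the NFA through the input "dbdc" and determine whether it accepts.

Answer: ACCEPT

Steps:
start: ε-closure({0}) = {0,2,10,12}
'd' @ 1: {13,14}
'b' @ 2: {1,11,12,15}  (accept∈set)
'd' @ 3: {13,14}
'c' @ 4: {1,11,12,15}  (accept∈set)
end set {1,11,12,15} — state 1 in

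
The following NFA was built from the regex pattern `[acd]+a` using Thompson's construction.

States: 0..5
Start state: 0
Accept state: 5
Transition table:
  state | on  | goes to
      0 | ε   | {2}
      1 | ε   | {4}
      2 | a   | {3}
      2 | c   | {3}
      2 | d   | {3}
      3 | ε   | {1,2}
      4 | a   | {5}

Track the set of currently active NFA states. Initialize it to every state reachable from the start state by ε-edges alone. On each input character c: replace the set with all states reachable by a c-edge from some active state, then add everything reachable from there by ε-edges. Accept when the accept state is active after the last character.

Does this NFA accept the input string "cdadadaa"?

Answer: ACCEPT

Trace:
initial (ε-close {0}): {0,2}
'c' @ 1: {1,2,3,4}
'd' @ 2: {1,2,3,4}
'a' @ 3: {1,2,3,4,5}  ✓accept
'd' @ 4: {1,2,3,4}
'a' @ 5: {1,2,3,4,5}  ✓accept
'd' @ 6: {1,2,3,4}
'a' @ 7: {1,2,3,4,5}  ✓accept
'a' @ 8: {1,2,3,4,5}  ✓accept
after full input: {1,2,3,4,5}  (accept=5 in)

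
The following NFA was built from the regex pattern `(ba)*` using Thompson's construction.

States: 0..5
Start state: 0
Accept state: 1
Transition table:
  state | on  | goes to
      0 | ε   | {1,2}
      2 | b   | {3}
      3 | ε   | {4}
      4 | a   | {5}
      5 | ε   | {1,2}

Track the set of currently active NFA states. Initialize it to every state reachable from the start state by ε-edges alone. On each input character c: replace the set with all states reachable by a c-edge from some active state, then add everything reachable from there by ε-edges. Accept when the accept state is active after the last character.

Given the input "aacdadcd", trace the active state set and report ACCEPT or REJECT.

start: ε-closure({0}) = {0,1,2}
'a' @ 1: {}  — no active states
rest 'acdadcd' ignored (set empty)
end set {} — state 1 not in

Answer: REJECT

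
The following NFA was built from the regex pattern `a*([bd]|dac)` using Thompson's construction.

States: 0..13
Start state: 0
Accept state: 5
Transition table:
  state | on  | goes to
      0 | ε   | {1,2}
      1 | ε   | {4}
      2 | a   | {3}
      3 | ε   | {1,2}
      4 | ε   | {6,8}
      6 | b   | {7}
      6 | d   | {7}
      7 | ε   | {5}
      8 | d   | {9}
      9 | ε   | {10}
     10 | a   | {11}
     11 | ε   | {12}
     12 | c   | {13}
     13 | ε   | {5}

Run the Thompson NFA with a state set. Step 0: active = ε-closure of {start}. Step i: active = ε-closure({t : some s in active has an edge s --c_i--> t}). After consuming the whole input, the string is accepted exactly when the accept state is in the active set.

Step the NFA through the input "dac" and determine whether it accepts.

Answer: ACCEPT

Steps:
initial (ε-close {0}): {0,1,2,4,6,8}
'd' @ 1: {5,7,9,10}  ✓accept
'a' @ 2: {11,12}
'c' @ 3: {5,13}  ✓accept
end set {5,13} — state 5 in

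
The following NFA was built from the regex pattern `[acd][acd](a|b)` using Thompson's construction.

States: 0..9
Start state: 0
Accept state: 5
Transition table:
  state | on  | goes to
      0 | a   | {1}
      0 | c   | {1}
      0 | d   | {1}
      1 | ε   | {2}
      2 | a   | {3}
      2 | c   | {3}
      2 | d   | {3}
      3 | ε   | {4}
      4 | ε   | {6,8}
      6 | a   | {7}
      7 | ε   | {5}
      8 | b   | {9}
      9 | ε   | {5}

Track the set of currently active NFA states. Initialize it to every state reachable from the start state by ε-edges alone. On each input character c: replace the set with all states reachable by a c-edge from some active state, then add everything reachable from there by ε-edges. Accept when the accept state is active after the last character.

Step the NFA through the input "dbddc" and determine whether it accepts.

initial (ε-close {0}): {0}
'd' @ 1: {1,2}
'b' @ 2: {}  — state set empty
rest 'ddc' ignored (set empty)
final: {}; accept 5 not in set

Answer: REJECT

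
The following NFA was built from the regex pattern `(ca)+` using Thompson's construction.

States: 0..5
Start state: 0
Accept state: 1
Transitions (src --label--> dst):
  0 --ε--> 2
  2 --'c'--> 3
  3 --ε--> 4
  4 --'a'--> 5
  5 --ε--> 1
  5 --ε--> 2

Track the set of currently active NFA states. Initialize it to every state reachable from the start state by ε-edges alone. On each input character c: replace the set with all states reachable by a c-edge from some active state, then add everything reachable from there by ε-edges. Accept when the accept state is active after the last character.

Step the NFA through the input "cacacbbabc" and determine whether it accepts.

Answer: REJECT

Trace:
initial (ε-close {0}): {0,2}
'c' @ 1: {3,4}
'a' @ 2: {1,2,5}  [accepting]
'c' @ 3: {3,4}
'a' @ 4: {1,2,5}  [accepting]
'c' @ 5: {3,4}
'b' @ 6: {}  — state set empty
rest 'babc' ignored (set empty)
after full input: {}  (accept=1 not in)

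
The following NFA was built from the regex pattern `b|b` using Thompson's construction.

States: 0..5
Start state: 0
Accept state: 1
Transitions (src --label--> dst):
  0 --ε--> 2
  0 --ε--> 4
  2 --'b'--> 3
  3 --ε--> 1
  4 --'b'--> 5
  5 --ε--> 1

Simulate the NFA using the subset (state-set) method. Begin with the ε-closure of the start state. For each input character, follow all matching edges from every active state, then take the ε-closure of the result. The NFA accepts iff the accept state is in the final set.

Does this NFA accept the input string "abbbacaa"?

initial (ε-close {0}): {0,2,4}
'a' @ 1: {}  — no active states
rest 'bbbacaa' ignored (set empty)
after full input: {}  (accept=1 not in)

Answer: REJECT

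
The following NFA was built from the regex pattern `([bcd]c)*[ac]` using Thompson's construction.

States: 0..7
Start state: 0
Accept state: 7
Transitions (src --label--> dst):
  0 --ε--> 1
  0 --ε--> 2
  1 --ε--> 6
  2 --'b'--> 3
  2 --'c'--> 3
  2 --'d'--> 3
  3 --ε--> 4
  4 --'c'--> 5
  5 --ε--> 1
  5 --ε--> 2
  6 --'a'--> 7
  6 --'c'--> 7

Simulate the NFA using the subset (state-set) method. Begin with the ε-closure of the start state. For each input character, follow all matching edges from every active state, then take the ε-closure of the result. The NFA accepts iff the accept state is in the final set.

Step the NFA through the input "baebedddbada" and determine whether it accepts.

Answer: REJECT

Derivation:
start: ε-closure({0}) = {0,1,2,6}
'b' @ 1: {3,4}
'a' @ 2: {}  — no active states
rest 'ebedddbada' ignored (set empty)
end set {} — state 7 not in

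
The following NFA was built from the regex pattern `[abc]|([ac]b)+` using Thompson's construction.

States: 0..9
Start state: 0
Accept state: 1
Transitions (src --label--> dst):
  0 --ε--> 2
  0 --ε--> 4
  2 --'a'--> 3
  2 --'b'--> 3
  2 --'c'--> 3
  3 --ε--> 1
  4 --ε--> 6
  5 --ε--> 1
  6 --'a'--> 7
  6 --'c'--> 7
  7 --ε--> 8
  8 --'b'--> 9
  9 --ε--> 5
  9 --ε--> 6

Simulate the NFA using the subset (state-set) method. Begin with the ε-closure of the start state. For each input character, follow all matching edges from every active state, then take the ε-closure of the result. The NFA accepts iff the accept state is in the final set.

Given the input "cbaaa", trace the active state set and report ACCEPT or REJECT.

Answer: REJECT

Steps:
start: ε-closure({0}) = {0,2,4,6}
'c' @ 1: {1,3,7,8}  (accept∈set)
'b' @ 2: {1,5,6,9}  (accept∈set)
'a' @ 3: {7,8}
'a' @ 4: {}  — state set empty
rest 'a' ignored (set empty)
end set {} — state 1 not in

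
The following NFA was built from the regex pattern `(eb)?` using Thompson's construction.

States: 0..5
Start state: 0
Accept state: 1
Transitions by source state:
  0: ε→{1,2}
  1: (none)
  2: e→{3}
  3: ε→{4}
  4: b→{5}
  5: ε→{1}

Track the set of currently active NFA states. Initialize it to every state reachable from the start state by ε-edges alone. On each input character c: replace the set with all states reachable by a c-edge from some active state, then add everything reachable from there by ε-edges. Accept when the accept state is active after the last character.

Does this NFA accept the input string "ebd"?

Answer: REJECT

Trace:
start: ε-closure({0}) = {0,1,2}
'e' @ 1: {3,4}
'b' @ 2: {1,5}  ✓accept
'd' @ 3: {}  — state set empty
final: {}; accept 1 not in set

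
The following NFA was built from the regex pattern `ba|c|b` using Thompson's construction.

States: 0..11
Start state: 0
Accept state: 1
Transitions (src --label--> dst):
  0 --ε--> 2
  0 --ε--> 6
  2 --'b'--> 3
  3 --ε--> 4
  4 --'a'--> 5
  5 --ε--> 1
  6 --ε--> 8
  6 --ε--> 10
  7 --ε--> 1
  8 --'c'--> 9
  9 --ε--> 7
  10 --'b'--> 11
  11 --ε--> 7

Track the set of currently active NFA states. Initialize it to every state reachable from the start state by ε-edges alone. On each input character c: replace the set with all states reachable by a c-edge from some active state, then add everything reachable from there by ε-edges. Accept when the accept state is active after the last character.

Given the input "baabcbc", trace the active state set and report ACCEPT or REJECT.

start: ε-closure({0}) = {0,2,6,8,10}
'b' @ 1: {1,3,4,7,11}  (accept∈set)
'a' @ 2: {1,5}  (accept∈set)
'a' @ 3: {}  — state set empty
rest 'bcbc' ignored (set empty)
after full input: {}  (accept=1 not in)

Answer: REJECT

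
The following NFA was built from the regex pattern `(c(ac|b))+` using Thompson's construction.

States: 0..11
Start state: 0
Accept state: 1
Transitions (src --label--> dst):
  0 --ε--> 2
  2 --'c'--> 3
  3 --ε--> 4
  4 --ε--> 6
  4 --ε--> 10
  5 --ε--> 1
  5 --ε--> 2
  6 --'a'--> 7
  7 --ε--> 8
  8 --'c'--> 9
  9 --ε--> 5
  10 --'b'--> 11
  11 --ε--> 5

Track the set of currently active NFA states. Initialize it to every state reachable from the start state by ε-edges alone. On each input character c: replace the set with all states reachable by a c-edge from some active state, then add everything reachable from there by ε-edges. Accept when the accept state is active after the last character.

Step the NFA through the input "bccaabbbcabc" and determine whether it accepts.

initial (ε-close {0}): {0,2}
'b' @ 1: {}  — no active states
rest 'ccaabbbcabc' ignored (set empty)
final: {}; accept 1 not in set

Answer: REJECT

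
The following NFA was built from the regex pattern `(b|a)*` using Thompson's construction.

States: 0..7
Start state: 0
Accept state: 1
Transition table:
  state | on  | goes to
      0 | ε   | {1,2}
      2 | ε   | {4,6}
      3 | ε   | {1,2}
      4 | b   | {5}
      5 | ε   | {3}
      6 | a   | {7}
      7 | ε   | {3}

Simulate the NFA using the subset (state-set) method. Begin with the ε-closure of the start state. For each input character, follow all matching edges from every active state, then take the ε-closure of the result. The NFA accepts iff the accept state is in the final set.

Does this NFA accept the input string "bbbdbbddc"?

Answer: REJECT

Derivation:
start: ε-closure({0}) = {0,1,2,4,6}
'b' @ 1: {1,2,3,4,5,6}  [accepting]
'b' @ 2: {1,2,3,4,5,6}  [accepting]
'b' @ 3: {1,2,3,4,5,6}  [accepting]
'd' @ 4: {}  — state set empty
rest 'bbddc' ignored (set empty)
after full input: {}  (accept=1 not in)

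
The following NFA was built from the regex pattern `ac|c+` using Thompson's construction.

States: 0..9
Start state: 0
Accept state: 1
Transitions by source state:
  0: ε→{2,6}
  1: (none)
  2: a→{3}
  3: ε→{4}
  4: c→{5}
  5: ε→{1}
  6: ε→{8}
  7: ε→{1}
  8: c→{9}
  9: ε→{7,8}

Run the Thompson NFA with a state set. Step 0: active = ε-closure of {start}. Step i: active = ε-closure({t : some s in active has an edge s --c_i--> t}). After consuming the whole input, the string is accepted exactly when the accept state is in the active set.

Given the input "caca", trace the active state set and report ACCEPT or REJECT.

start: ε-closure({0}) = {0,2,6,8}
'c' @ 1: {1,7,8,9}  [accepting]
'a' @ 2: {}  — dead — no transitions
rest 'ca' ignored (set empty)
final: {}; accept 1 not in set

Answer: REJECT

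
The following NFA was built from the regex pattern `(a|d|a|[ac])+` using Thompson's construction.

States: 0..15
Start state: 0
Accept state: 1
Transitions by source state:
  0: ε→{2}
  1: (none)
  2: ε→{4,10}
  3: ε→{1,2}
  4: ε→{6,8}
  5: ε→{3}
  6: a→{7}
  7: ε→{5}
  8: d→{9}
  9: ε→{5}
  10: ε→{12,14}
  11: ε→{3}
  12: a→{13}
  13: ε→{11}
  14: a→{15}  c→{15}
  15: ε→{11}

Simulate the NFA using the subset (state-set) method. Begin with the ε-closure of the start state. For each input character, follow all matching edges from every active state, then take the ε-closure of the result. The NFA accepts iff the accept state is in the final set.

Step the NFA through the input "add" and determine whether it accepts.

Answer: ACCEPT

Trace:
start: ε-closure({0}) = {0,2,4,6,8,10,12,14}
'a' @ 1: {1,2,3,4,5,6,7,8,10,11,12,13,14,15}  (accept∈set)
'd' @ 2: {1,2,3,4,5,6,8,9,10,12,14}  (accept∈set)
'd' @ 3: {1,2,3,4,5,6,8,9,10,12,14}  (accept∈set)
end set {1,2,3,4,5,6,8,9,10,12,14} — state 1 in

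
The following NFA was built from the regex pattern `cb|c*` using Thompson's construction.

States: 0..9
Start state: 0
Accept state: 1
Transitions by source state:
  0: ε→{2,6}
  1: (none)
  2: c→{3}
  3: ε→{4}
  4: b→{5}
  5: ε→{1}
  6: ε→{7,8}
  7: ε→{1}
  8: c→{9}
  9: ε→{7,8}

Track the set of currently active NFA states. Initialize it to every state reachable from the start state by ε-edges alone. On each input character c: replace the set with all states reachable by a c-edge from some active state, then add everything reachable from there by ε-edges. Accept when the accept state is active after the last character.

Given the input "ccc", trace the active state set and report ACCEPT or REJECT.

S₀ = ε-closure({0}) = {0,1,2,6,7,8}
'c' @ 1: {1,3,4,7,8,9}  ✓accept
'c' @ 2: {1,7,8,9}  ✓accept
'c' @ 3: {1,7,8,9}  ✓accept
final: {1,7,8,9}; accept 1 in set

Answer: ACCEPT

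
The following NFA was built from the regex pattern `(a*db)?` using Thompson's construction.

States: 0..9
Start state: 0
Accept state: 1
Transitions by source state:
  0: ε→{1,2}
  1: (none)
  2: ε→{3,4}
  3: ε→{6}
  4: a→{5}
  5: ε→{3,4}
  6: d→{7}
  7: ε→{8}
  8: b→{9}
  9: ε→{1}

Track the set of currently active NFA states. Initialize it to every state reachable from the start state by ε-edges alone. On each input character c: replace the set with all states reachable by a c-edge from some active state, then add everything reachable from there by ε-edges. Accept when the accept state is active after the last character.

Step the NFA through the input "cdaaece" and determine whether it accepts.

initial (ε-close {0}): {0,1,2,3,4,6}
'c' @ 1: {}  — no active states
rest 'daaece' ignored (set empty)
final: {}; accept 1 not in set

Answer: REJECT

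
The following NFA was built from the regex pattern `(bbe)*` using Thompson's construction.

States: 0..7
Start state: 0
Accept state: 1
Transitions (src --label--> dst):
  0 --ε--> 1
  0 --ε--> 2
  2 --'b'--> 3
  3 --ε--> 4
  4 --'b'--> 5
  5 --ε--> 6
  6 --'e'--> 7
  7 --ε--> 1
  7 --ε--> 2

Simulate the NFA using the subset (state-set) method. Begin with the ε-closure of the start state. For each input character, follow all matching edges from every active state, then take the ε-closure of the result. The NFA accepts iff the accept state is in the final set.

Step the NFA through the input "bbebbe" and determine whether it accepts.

Answer: ACCEPT

Trace:
initial (ε-close {0}): {0,1,2}
'b' @ 1: {3,4}
'b' @ 2: {5,6}
'e' @ 3: {1,2,7}  (accept∈set)
'b' @ 4: {3,4}
'b' @ 5: {5,6}
'e' @ 6: {1,2,7}  (accept∈set)
final: {1,2,7}; accept 1 in set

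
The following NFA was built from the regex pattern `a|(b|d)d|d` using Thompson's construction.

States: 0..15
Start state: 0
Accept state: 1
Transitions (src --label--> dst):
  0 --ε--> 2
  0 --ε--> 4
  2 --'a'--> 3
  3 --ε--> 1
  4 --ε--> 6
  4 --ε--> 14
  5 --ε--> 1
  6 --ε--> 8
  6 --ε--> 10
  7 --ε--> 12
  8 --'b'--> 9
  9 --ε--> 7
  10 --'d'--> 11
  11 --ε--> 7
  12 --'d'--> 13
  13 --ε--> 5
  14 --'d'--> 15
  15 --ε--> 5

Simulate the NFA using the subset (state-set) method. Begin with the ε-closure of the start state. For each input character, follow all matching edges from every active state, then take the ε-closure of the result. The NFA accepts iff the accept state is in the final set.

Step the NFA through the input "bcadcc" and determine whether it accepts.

initial (ε-close {0}): {0,2,4,6,8,10,14}
'b' @ 1: {7,9,12}
'c' @ 2: {}  — no active states
rest 'adcc' ignored (set empty)
final: {}; accept 1 not in set

Answer: REJECT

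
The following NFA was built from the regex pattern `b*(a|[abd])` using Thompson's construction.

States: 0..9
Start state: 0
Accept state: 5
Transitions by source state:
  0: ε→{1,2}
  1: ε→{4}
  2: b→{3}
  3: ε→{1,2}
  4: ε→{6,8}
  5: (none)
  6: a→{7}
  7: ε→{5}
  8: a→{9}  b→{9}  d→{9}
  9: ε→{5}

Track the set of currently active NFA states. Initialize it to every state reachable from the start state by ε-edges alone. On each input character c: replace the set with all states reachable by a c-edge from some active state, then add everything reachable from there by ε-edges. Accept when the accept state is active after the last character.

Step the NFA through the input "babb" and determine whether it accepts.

Answer: REJECT

Derivation:
initial (ε-close {0}): {0,1,2,4,6,8}
'b' @ 1: {1,2,3,4,5,6,8,9}  (accept∈set)
'a' @ 2: {5,7,9}  (accept∈set)
'b' @ 3: {}  — state set empty
rest 'b' ignored (set empty)
after full input: {}  (accept=5 not in)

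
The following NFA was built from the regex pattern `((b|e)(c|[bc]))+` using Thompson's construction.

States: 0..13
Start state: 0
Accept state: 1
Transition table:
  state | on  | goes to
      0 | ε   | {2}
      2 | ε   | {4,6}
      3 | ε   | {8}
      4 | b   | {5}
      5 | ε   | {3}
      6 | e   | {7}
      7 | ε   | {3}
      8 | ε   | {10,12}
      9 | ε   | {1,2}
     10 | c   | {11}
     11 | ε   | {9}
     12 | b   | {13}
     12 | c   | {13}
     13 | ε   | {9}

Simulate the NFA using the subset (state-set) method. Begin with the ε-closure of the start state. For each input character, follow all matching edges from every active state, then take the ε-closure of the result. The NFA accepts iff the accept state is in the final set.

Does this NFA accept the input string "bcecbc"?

S₀ = ε-closure({0}) = {0,2,4,6}
'b' @ 1: {3,5,8,10,12}
'c' @ 2: {1,2,4,6,9,11,13}  (accept∈set)
'e' @ 3: {3,7,8,10,12}
'c' @ 4: {1,2,4,6,9,11,13}  (accept∈set)
'b' @ 5: {3,5,8,10,12}
'c' @ 6: {1,2,4,6,9,11,13}  (accept∈set)
after full input: {1,2,4,6,9,11,13}  (accept=1 in)

Answer: ACCEPT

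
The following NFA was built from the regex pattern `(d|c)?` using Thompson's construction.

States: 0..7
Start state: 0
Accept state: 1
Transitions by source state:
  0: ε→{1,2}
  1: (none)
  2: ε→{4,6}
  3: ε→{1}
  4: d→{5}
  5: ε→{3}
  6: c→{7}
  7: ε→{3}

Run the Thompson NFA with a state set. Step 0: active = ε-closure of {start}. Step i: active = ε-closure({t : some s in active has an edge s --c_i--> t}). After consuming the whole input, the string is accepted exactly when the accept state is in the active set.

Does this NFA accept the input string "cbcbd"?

Answer: REJECT

Derivation:
start: ε-closure({0}) = {0,1,2,4,6}
'c' @ 1: {1,3,7}  ✓accept
'b' @ 2: {}  — no active states
rest 'cbd' ignored (set empty)
after full input: {}  (accept=1 not in)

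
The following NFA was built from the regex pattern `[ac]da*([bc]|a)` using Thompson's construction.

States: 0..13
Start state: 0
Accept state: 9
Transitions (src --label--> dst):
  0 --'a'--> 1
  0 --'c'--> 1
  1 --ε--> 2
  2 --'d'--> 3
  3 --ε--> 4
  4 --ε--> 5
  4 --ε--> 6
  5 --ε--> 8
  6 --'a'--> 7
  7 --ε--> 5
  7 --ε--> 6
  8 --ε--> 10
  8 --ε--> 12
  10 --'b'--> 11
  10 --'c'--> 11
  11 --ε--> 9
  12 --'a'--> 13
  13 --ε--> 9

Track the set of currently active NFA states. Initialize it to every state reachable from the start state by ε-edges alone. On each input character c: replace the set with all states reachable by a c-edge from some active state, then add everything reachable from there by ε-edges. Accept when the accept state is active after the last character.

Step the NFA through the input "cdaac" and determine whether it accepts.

Answer: ACCEPT

Steps:
initial (ε-close {0}): {0}
'c' @ 1: {1,2}
'd' @ 2: {3,4,5,6,8,10,12}
'a' @ 3: {5,6,7,8,9,10,12,13}  (accept∈set)
'a' @ 4: {5,6,7,8,9,10,12,13}  (accept∈set)
'c' @ 5: {9,11}  (accept∈set)
end set {9,11} — state 9 in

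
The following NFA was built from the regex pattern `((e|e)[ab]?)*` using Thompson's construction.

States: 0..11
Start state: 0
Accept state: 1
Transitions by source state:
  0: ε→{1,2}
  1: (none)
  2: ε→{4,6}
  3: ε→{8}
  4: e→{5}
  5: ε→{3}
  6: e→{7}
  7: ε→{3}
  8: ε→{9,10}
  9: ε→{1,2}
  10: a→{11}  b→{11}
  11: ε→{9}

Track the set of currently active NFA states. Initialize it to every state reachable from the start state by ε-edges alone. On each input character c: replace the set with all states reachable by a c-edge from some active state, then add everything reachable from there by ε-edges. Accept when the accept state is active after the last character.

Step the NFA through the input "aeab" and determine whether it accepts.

Answer: REJECT

Trace:
initial (ε-close {0}): {0,1,2,4,6}
'a' @ 1: {}  — no active states
rest 'eab' ignored (set empty)
final: {}; accept 1 not in set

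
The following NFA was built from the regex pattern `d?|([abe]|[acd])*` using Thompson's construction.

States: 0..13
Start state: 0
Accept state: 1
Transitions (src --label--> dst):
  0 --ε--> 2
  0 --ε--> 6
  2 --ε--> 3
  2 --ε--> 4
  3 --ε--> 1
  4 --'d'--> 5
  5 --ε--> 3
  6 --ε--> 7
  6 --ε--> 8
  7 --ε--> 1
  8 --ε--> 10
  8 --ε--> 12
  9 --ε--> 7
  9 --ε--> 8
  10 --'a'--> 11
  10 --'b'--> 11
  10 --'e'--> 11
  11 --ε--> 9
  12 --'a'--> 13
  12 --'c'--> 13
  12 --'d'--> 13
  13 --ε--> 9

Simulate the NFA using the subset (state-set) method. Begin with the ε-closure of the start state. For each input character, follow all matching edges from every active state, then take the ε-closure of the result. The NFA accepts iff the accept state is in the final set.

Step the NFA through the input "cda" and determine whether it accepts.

Answer: ACCEPT

Steps:
start: ε-closure({0}) = {0,1,2,3,4,6,7,8,10,12}
'c' @ 1: {1,7,8,9,10,12,13}  [accepting]
'd' @ 2: {1,7,8,9,10,12,13}  [accepting]
'a' @ 3: {1,7,8,9,10,11,12,13}  [accepting]
after full input: {1,7,8,9,10,11,12,13}  (accept=1 in)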